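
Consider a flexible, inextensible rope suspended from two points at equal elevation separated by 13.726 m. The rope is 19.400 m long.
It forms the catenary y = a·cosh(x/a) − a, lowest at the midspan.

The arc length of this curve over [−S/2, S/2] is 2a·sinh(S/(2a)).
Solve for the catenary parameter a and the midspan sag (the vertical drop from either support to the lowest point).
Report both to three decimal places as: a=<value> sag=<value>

a=4.606 sag=6.132

seed: a₀ = √(S³/(24(L−S))) = √(13.726³/(24·5.674)) = 4.357784
iter 1: u=1.574883  f(a)=+7.467e-01  f'(a)=-3.310e+00  a ← 4.357784 − (+7.467e-01/-3.310e+00) = 4.583372
iter 2: u=1.497369  f(a)=+6.190e-02  f'(a)=-2.782e+00  a ← 4.583372 − (+6.190e-02/-2.782e+00) = 4.605622
iter 3: u=1.490135  f(a)=+5.103e-04  f'(a)=-2.736e+00  a ← 4.605622 − (+5.103e-04/-2.736e+00) = 4.605808
iter 4: u=1.490075  f(a)=+3.532e-08  f'(a)=-2.736e+00  a ← 4.605808 − (+3.532e-08/-2.736e+00) = 4.605808
iter 5: u=1.490075  f(a)=+3.553e-15  f'(a)=-2.736e+00  a ← 4.605808 − (+3.553e-15/-2.736e+00) = 4.605808
converged: |Δa| < 1e-12 after 5 iterations
sag = a·(cosh(S/(2a)) − 1) = 4.605808·(cosh(1.490075) − 1) = 6.132137
T_max/T_min = cosh(S/(2a)) = 2.331392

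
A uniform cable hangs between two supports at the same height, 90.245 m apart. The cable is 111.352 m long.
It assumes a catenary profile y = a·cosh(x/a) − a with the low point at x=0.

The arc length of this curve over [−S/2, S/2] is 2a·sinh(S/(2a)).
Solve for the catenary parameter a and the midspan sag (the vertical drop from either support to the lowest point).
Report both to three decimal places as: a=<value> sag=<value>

seed: a₀ = √(S³/(24(L−S))) = √(90.245³/(24·21.107)) = 38.090428
iter 1: u=1.184615  f(a)=+1.531e+00  f'(a)=-1.272e+00  a ← 38.090428 − (+1.531e+00/-1.272e+00) = 39.294602
iter 2: u=1.148313  f(a)=+7.562e-02  f'(a)=-1.149e+00  a ← 39.294602 − (+7.562e-02/-1.149e+00) = 39.360418
iter 3: u=1.146393  f(a)=+2.056e-04  f'(a)=-1.143e+00  a ← 39.360418 − (+2.056e-04/-1.143e+00) = 39.360598
iter 4: u=1.146388  f(a)=+1.529e-09  f'(a)=-1.143e+00  a ← 39.360598 − (+1.529e-09/-1.143e+00) = 39.360598
iter 5: u=1.146388  f(a)=+1.421e-14  f'(a)=-1.143e+00  a ← 39.360598 − (+1.421e-14/-1.143e+00) = 39.360598
converged: |Δa| < 1e-12 after 5 iterations
sag = a·(cosh(S/(2a)) − 1) = 39.360598·(cosh(1.146388) − 1) = 28.823518
T_max/T_min = cosh(S/(2a)) = 1.732294

a=39.361 sag=28.824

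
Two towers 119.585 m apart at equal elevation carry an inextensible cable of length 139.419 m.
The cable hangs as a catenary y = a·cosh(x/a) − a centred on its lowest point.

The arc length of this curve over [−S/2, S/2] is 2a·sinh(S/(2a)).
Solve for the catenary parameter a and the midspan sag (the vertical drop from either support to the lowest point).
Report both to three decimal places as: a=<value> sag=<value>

a=61.376 sag=31.503

seed: a₀ = √(S³/(24(L−S))) = √(119.585³/(24·19.834)) = 59.938281
iter 1: u=0.997568  f(a)=+1.011e+00  f'(a)=-7.301e-01  a ← 59.938281 − (+1.011e+00/-7.301e-01) = 61.322542
iter 2: u=0.975049  f(a)=+3.607e-02  f'(a)=-6.788e-01  a ← 61.322542 − (+3.607e-02/-6.788e-01) = 61.375680
iter 3: u=0.974205  f(a)=+4.971e-05  f'(a)=-6.769e-01  a ← 61.375680 − (+4.971e-05/-6.769e-01) = 61.375753
iter 4: u=0.974204  f(a)=+9.473e-11  f'(a)=-6.769e-01  a ← 61.375753 − (+9.473e-11/-6.769e-01) = 61.375753
iter 5: u=0.974204  f(a)=+0.000e+00  f'(a)=-6.769e-01  a ← 61.375753 − (+0.000e+00/-6.769e-01) = 61.375753
converged: |Δa| < 1e-12 after 5 iterations
sag = a·(cosh(S/(2a)) − 1) = 61.375753·(cosh(0.974204) − 1) = 31.502648
T_max/T_min = cosh(S/(2a)) = 1.513275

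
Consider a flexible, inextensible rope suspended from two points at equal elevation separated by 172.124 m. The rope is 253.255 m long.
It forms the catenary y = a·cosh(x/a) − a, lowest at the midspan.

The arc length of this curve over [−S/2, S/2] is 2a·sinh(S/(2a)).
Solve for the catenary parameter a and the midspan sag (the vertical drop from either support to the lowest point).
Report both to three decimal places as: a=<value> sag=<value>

a=54.462 sag=83.381

seed: a₀ = √(S³/(24(L−S))) = √(172.124³/(24·81.131)) = 51.175620
iter 1: u=1.681699  f(a)=+1.228e+01  f'(a)=-4.163e+00  a ← 51.175620 − (+1.228e+01/-4.163e+00) = 54.124554
iter 2: u=1.590073  f(a)=+1.141e+00  f'(a)=-3.422e+00  a ← 54.124554 − (+1.141e+00/-3.422e+00) = 54.458011
iter 3: u=1.580337  f(a)=+1.209e-02  f'(a)=-3.350e+00  a ← 54.458011 − (+1.209e-02/-3.350e+00) = 54.461620
iter 4: u=1.580232  f(a)=+1.389e-06  f'(a)=-3.349e+00  a ← 54.461620 − (+1.389e-06/-3.349e+00) = 54.461620
iter 5: u=1.580232  f(a)=+2.842e-14  f'(a)=-3.349e+00  a ← 54.461620 − (+2.842e-14/-3.349e+00) = 54.461620
converged: |Δa| < 1e-12 after 5 iterations
sag = a·(cosh(S/(2a)) − 1) = 54.461620·(cosh(1.580232) − 1) = 83.381014
T_max/T_min = cosh(S/(2a)) = 2.531005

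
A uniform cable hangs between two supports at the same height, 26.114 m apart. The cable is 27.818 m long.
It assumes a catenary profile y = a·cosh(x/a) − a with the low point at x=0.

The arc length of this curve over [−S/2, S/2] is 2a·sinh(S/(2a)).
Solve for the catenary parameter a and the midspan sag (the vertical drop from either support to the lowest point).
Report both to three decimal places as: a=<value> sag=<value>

seed: a₀ = √(S³/(24(L−S))) = √(26.114³/(24·1.704)) = 20.867465
iter 1: u=0.625711  f(a)=+3.367e-02  f'(a)=-1.698e-01  a ← 20.867465 − (+3.367e-02/-1.698e-01) = 21.065754
iter 2: u=0.619821  f(a)=+4.859e-04  f'(a)=-1.649e-01  a ← 21.065754 − (+4.859e-04/-1.649e-01) = 21.068700
iter 3: u=0.619734  f(a)=+1.045e-07  f'(a)=-1.649e-01  a ← 21.068700 − (+1.045e-07/-1.649e-01) = 21.068701
iter 4: u=0.619734  f(a)=+3.553e-15  f'(a)=-1.649e-01  a ← 21.068701 − (+3.553e-15/-1.649e-01) = 21.068701
converged: |Δa| < 1e-12 after 4 iterations
sag = a·(cosh(S/(2a)) − 1) = 21.068701·(cosh(0.619734) − 1) = 4.177100
T_max/T_min = cosh(S/(2a)) = 1.198261

a=21.069 sag=4.177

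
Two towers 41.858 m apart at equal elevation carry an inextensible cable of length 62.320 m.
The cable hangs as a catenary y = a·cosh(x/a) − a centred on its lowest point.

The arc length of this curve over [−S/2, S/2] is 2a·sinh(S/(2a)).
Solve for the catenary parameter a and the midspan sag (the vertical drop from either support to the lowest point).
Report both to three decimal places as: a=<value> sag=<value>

a=13.032 sag=20.744

seed: a₀ = √(S³/(24(L−S))) = √(41.858³/(24·20.462)) = 12.220474
iter 1: u=1.712618  f(a)=+3.219e+00  f'(a)=-4.440e+00  a ← 12.220474 − (+3.219e+00/-4.440e+00) = 12.945555
iter 2: u=1.616694  f(a)=+3.088e-01  f'(a)=-3.625e+00  a ← 12.945555 − (+3.088e-01/-3.625e+00) = 13.030718
iter 3: u=1.606128  f(a)=+3.506e-03  f'(a)=-3.544e+00  a ← 13.030718 − (+3.506e-03/-3.544e+00) = 13.031707
iter 4: u=1.606006  f(a)=+4.633e-07  f'(a)=-3.543e+00  a ← 13.031707 − (+4.633e-07/-3.543e+00) = 13.031707
iter 5: u=1.606006  f(a)=+0.000e+00  f'(a)=-3.543e+00  a ← 13.031707 − (+0.000e+00/-3.543e+00) = 13.031707
converged: |Δa| < 1e-12 after 5 iterations
sag = a·(cosh(S/(2a)) − 1) = 13.031707·(cosh(1.606006) − 1) = 20.743594
T_max/T_min = cosh(S/(2a)) = 2.591779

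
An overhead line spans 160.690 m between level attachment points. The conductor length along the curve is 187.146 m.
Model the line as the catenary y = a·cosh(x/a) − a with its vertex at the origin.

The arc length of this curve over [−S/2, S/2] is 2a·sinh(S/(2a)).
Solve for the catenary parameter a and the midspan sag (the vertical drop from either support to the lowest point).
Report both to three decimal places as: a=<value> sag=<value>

seed: a₀ = √(S³/(24(L−S))) = √(160.690³/(24·26.456)) = 80.838001
iter 1: u=0.993901  f(a)=+1.338e+00  f'(a)=-7.215e-01  a ← 80.838001 − (+1.338e+00/-7.215e-01) = 82.692231
iter 2: u=0.971615  f(a)=+4.742e-02  f'(a)=-6.712e-01  a ← 82.692231 − (+4.742e-02/-6.712e-01) = 82.762874
iter 3: u=0.970786  f(a)=+6.441e-05  f'(a)=-6.694e-01  a ← 82.762874 − (+6.441e-05/-6.694e-01) = 82.762970
iter 4: u=0.970784  f(a)=+1.192e-10  f'(a)=-6.694e-01  a ← 82.762970 − (+1.192e-10/-6.694e-01) = 82.762970
iter 5: u=0.970784  f(a)=+2.842e-14  f'(a)=-6.694e-01  a ← 82.762970 − (+2.842e-14/-6.694e-01) = 82.762970
converged: |Δa| < 1e-12 after 5 iterations
sag = a·(cosh(S/(2a)) − 1) = 82.762970·(cosh(0.970784) − 1) = 42.159468
T_max/T_min = cosh(S/(2a)) = 1.509400

a=82.763 sag=42.159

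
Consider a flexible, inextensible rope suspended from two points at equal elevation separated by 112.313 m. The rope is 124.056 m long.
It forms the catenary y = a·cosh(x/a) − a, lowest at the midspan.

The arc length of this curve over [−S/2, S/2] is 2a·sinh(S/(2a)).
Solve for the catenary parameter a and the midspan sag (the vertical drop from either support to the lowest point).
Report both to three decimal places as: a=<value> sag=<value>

a=71.987 sag=23.037

seed: a₀ = √(S³/(24(L−S))) = √(112.313³/(24·11.743)) = 70.900597
iter 1: u=0.792046  f(a)=+3.739e-01  f'(a)=-3.525e-01  a ← 70.900597 − (+3.739e-01/-3.525e-01) = 71.961266
iter 2: u=0.780371  f(a)=+8.555e-03  f'(a)=-3.365e-01  a ← 71.961266 − (+8.555e-03/-3.365e-01) = 71.986688
iter 3: u=0.780096  f(a)=+4.712e-06  f'(a)=-3.362e-01  a ← 71.986688 − (+4.712e-06/-3.362e-01) = 71.986702
iter 4: u=0.780095  f(a)=+1.464e-12  f'(a)=-3.362e-01  a ← 71.986702 − (+1.464e-12/-3.362e-01) = 71.986702
converged: |Δa| < 1e-12 after 4 iterations
sag = a·(cosh(S/(2a)) − 1) = 71.986702·(cosh(0.780095) − 1) = 23.037285
T_max/T_min = cosh(S/(2a)) = 1.320021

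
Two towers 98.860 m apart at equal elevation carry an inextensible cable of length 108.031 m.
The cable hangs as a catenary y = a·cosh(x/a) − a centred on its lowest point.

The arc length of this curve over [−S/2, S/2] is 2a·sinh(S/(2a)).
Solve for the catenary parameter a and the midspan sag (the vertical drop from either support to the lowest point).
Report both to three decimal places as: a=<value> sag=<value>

a=67.158 sag=19.027

seed: a₀ = √(S³/(24(L−S))) = √(98.860³/(24·9.171)) = 66.254738
iter 1: u=0.746060  f(a)=+2.586e-01  f'(a)=-2.926e-01  a ← 66.254738 − (+2.586e-01/-2.926e-01) = 67.138799
iter 2: u=0.736236  f(a)=+5.268e-03  f'(a)=-2.808e-01  a ← 67.138799 − (+5.268e-03/-2.808e-01) = 67.157562
iter 3: u=0.736030  f(a)=+2.286e-06  f'(a)=-2.805e-01  a ← 67.157562 − (+2.286e-06/-2.805e-01) = 67.157570
iter 4: u=0.736030  f(a)=+4.405e-13  f'(a)=-2.805e-01  a ← 67.157570 − (+4.405e-13/-2.805e-01) = 67.157570
converged: |Δa| < 1e-12 after 4 iterations
sag = a·(cosh(S/(2a)) − 1) = 67.157570·(cosh(0.736030) − 1) = 19.027193
T_max/T_min = cosh(S/(2a)) = 1.283322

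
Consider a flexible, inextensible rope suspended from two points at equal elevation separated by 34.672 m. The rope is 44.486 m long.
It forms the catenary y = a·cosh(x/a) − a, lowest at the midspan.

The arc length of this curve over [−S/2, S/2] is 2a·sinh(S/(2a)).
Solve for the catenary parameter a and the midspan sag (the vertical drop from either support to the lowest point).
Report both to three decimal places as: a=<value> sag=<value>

seed: a₀ = √(S³/(24(L−S))) = √(34.672³/(24·9.814)) = 13.302697
iter 1: u=1.303194  f(a)=+8.679e-01  f'(a)=-1.742e+00  a ← 13.302697 − (+8.679e-01/-1.742e+00) = 13.800968
iter 2: u=1.256144  f(a)=+5.114e-02  f'(a)=-1.542e+00  a ← 13.800968 − (+5.114e-02/-1.542e+00) = 13.834135
iter 3: u=1.253132  f(a)=+2.022e-04  f'(a)=-1.530e+00  a ← 13.834135 − (+2.022e-04/-1.530e+00) = 13.834268
iter 4: u=1.253120  f(a)=+3.189e-09  f'(a)=-1.530e+00  a ← 13.834268 − (+3.189e-09/-1.530e+00) = 13.834268
iter 5: u=1.253120  f(a)=+7.105e-15  f'(a)=-1.530e+00  a ← 13.834268 − (+7.105e-15/-1.530e+00) = 13.834268
converged: |Δa| < 1e-12 after 5 iterations
sag = a·(cosh(S/(2a)) − 1) = 13.834268·(cosh(1.253120) − 1) = 12.359969
T_max/T_min = cosh(S/(2a)) = 1.893431

a=13.834 sag=12.360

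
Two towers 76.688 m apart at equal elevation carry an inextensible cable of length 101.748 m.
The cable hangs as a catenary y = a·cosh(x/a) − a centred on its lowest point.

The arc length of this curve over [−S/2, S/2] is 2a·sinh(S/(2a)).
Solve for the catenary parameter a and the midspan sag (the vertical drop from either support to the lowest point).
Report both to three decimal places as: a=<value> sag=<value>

a=28.636 sag=29.743

seed: a₀ = √(S³/(24(L−S))) = √(76.688³/(24·25.060)) = 27.383879
iter 1: u=1.400240  f(a)=+2.575e+00  f'(a)=-2.215e+00  a ← 27.383879 − (+2.575e+00/-2.215e+00) = 28.546120
iter 2: u=1.343230  f(a)=+1.730e-01  f'(a)=-1.927e+00  a ← 28.546120 − (+1.730e-01/-1.927e+00) = 28.635904
iter 3: u=1.339018  f(a)=+9.053e-04  f'(a)=-1.907e+00  a ← 28.635904 − (+9.053e-04/-1.907e+00) = 28.636379
iter 4: u=1.338996  f(a)=+2.508e-08  f'(a)=-1.906e+00  a ← 28.636379 − (+2.508e-08/-1.906e+00) = 28.636379
iter 5: u=1.338996  f(a)=-1.421e-14  f'(a)=-1.906e+00  a ← 28.636379 − (-1.421e-14/-1.906e+00) = 28.636379
converged: |Δa| < 1e-12 after 5 iterations
sag = a·(cosh(S/(2a)) − 1) = 28.636379·(cosh(1.338996) − 1) = 29.743464
T_max/T_min = cosh(S/(2a)) = 2.038660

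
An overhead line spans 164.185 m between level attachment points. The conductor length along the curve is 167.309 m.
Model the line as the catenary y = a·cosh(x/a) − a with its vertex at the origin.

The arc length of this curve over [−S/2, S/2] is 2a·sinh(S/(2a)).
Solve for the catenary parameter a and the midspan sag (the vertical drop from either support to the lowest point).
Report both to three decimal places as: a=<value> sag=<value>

seed: a₀ = √(S³/(24(L−S))) = √(164.185³/(24·3.124)) = 242.962408
iter 1: u=0.337881  f(a)=+1.788e-02  f'(a)=-2.601e-02  a ← 242.962408 − (+1.788e-02/-2.601e-02) = 243.649854
iter 2: u=0.336928  f(a)=+7.618e-05  f'(a)=-2.579e-02  a ← 243.649854 − (+7.618e-05/-2.579e-02) = 243.652807
iter 3: u=0.336924  f(a)=+1.396e-09  f'(a)=-2.579e-02  a ← 243.652807 − (+1.396e-09/-2.579e-02) = 243.652807
iter 4: u=0.336924  f(a)=+0.000e+00  f'(a)=-2.579e-02  a ← 243.652807 − (+0.000e+00/-2.579e-02) = 243.652807
converged: |Δa| < 1e-12 after 4 iterations
sag = a·(cosh(S/(2a)) − 1) = 243.652807·(cosh(0.336924) − 1) = 13.960791
T_max/T_min = cosh(S/(2a)) = 1.057298

a=243.653 sag=13.961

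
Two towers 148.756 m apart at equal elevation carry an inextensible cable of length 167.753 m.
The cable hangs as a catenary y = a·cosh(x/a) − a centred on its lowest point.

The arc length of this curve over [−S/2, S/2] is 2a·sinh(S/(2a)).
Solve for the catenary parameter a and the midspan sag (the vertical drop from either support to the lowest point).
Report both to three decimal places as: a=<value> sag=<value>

a=86.551 sag=33.974

seed: a₀ = √(S³/(24(L−S))) = √(148.756³/(24·18.997)) = 84.969606
iter 1: u=0.875348  f(a)=+7.412e-01  f'(a)=-4.824e-01  a ← 84.969606 − (+7.412e-01/-4.824e-01) = 86.506272
iter 2: u=0.859799  f(a)=+2.059e-02  f'(a)=-4.559e-01  a ← 86.506272 − (+2.059e-02/-4.559e-01) = 86.551426
iter 3: u=0.859350  f(a)=+1.688e-05  f'(a)=-4.552e-01  a ← 86.551426 − (+1.688e-05/-4.552e-01) = 86.551463
iter 4: u=0.859350  f(a)=+1.134e-11  f'(a)=-4.552e-01  a ← 86.551463 − (+1.134e-11/-4.552e-01) = 86.551463
converged: |Δa| < 1e-12 after 4 iterations
sag = a·(cosh(S/(2a)) − 1) = 86.551463·(cosh(0.859350) − 1) = 33.974148
T_max/T_min = cosh(S/(2a)) = 1.392531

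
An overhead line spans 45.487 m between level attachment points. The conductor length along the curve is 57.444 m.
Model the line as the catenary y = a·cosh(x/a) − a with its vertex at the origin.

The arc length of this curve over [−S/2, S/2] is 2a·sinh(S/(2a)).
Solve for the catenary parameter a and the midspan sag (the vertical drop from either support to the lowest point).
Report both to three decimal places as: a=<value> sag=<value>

seed: a₀ = √(S³/(24(L−S))) = √(45.487³/(24·11.957)) = 18.109823
iter 1: u=1.255865  f(a)=+9.791e-01  f'(a)=-1.541e+00  a ← 18.109823 − (+9.791e-01/-1.541e+00) = 18.745268
iter 2: u=1.213293  f(a)=+5.389e-02  f'(a)=-1.375e+00  a ← 18.745268 − (+5.389e-02/-1.375e+00) = 18.784451
iter 3: u=1.210762  f(a)=+1.843e-04  f'(a)=-1.366e+00  a ← 18.784451 − (+1.843e-04/-1.366e+00) = 18.784586
iter 4: u=1.210753  f(a)=+2.173e-09  f'(a)=-1.366e+00  a ← 18.784586 − (+2.173e-09/-1.366e+00) = 18.784586
iter 5: u=1.210753  f(a)=+0.000e+00  f'(a)=-1.366e+00  a ← 18.784586 − (+0.000e+00/-1.366e+00) = 18.784586
converged: |Δa| < 1e-12 after 5 iterations
sag = a·(cosh(S/(2a)) − 1) = 18.784586·(cosh(1.210753) − 1) = 15.534708
T_max/T_min = cosh(S/(2a)) = 1.826992

a=18.785 sag=15.535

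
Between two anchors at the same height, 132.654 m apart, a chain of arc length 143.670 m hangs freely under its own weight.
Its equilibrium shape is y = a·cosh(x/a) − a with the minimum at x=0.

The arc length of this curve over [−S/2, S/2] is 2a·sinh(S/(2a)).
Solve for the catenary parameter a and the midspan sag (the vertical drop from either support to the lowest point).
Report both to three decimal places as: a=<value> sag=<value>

a=95.113 sag=24.079

seed: a₀ = √(S³/(24(L−S))) = √(132.654³/(24·11.016)) = 93.964313
iter 1: u=0.705874  f(a)=+2.777e-01  f'(a)=-2.464e-01  a ← 93.964313 − (+2.777e-01/-2.464e-01) = 95.091582
iter 2: u=0.697507  f(a)=+5.077e-03  f'(a)=-2.374e-01  a ← 95.091582 − (+5.077e-03/-2.374e-01) = 95.112964
iter 3: u=0.697350  f(a)=+1.767e-06  f'(a)=-2.373e-01  a ← 95.112964 − (+1.767e-06/-2.373e-01) = 95.112971
iter 4: u=0.697350  f(a)=+1.990e-13  f'(a)=-2.373e-01  a ← 95.112971 − (+1.990e-13/-2.373e-01) = 95.112971
converged: |Δa| < 1e-12 after 4 iterations
sag = a·(cosh(S/(2a)) − 1) = 95.112971·(cosh(0.697350) − 1) = 24.079078
T_max/T_min = cosh(S/(2a)) = 1.253163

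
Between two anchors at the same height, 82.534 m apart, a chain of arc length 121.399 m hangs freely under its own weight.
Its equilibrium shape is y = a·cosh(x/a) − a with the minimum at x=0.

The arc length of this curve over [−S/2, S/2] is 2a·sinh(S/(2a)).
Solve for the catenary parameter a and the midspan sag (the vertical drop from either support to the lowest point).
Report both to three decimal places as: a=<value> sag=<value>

a=26.126 sag=39.957

seed: a₀ = √(S³/(24(L−S))) = √(82.534³/(24·38.865)) = 24.550729
iter 1: u=1.680887  f(a)=+5.875e+00  f'(a)=-4.156e+00  a ← 24.550729 − (+5.875e+00/-4.156e+00) = 25.964334
iter 2: u=1.589373  f(a)=+5.456e-01  f'(a)=-3.417e+00  a ← 25.964334 − (+5.456e-01/-3.417e+00) = 26.124020
iter 3: u=1.579657  f(a)=+5.770e-03  f'(a)=-3.345e+00  a ← 26.124020 − (+5.770e-03/-3.345e+00) = 26.125745
iter 4: u=1.579553  f(a)=+6.604e-07  f'(a)=-3.344e+00  a ← 26.125745 − (+6.604e-07/-3.344e+00) = 26.125745
iter 5: u=1.579553  f(a)=+1.421e-14  f'(a)=-3.344e+00  a ← 26.125745 − (+1.421e-14/-3.344e+00) = 26.125745
converged: |Δa| < 1e-12 after 5 iterations
sag = a·(cosh(S/(2a)) − 1) = 26.125745·(cosh(1.579553) − 1) = 39.957414
T_max/T_min = cosh(S/(2a)) = 2.529427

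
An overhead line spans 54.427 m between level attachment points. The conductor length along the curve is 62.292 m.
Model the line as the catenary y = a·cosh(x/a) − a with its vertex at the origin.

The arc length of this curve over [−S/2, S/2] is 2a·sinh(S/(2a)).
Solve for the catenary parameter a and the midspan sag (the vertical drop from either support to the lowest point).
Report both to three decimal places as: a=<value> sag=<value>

a=29.839 sag=13.294

seed: a₀ = √(S³/(24(L−S))) = √(54.427³/(24·7.865)) = 29.225814
iter 1: u=0.931146  f(a)=+3.481e-01  f'(a)=-5.864e-01  a ← 29.225814 − (+3.481e-01/-5.864e-01) = 29.819453
iter 2: u=0.912609  f(a)=+1.089e-02  f'(a)=-5.502e-01  a ← 29.819453 − (+1.089e-02/-5.502e-01) = 29.839244
iter 3: u=0.912004  f(a)=+1.142e-05  f'(a)=-5.490e-01  a ← 29.839244 − (+1.142e-05/-5.490e-01) = 29.839264
iter 4: u=0.912003  f(a)=+1.259e-11  f'(a)=-5.490e-01  a ← 29.839264 − (+1.259e-11/-5.490e-01) = 29.839264
converged: |Δa| < 1e-12 after 4 iterations
sag = a·(cosh(S/(2a)) − 1) = 29.839264·(cosh(0.912003) − 1) = 13.293728
T_max/T_min = cosh(S/(2a)) = 1.445511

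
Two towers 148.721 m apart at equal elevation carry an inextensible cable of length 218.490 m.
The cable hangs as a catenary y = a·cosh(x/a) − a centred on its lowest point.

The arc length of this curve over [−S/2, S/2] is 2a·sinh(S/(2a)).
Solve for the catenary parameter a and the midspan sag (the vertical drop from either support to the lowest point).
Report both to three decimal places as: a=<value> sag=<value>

seed: a₀ = √(S³/(24(L−S))) = √(148.721³/(24·69.769)) = 44.322227
iter 1: u=1.677725  f(a)=+1.050e+01  f'(a)=-4.128e+00  a ← 44.322227 − (+1.050e+01/-4.128e+00) = 46.866520
iter 2: u=1.586644  f(a)=+9.723e-01  f'(a)=-3.396e+00  a ← 46.866520 − (+9.723e-01/-3.396e+00) = 47.152806
iter 3: u=1.577011  f(a)=+1.021e-02  f'(a)=-3.325e+00  a ← 47.152806 − (+1.021e-02/-3.325e+00) = 47.155876
iter 4: u=1.576908  f(a)=+1.152e-06  f'(a)=-3.325e+00  a ← 47.155876 − (+1.152e-06/-3.325e+00) = 47.155876
iter 5: u=1.576908  f(a)=+0.000e+00  f'(a)=-3.325e+00  a ← 47.155876 − (+0.000e+00/-3.325e+00) = 47.155876
converged: |Δa| < 1e-12 after 5 iterations
sag = a·(cosh(S/(2a)) − 1) = 47.155876·(cosh(1.576908) − 1) = 71.832134
T_max/T_min = cosh(S/(2a)) = 2.523291

a=47.156 sag=71.832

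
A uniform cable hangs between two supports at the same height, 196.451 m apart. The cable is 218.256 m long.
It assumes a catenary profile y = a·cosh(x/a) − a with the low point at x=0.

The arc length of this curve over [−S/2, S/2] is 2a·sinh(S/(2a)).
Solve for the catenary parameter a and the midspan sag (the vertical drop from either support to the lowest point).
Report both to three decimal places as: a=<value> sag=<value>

a=122.319 sag=41.604

seed: a₀ = √(S³/(24(L−S))) = √(196.451³/(24·21.805)) = 120.364301
iter 1: u=0.816068  f(a)=+7.377e-01  f'(a)=-3.870e-01  a ← 120.364301 − (+7.377e-01/-3.870e-01) = 122.270348
iter 2: u=0.803347  f(a)=+1.789e-02  f'(a)=-3.685e-01  a ← 122.270348 − (+1.789e-02/-3.685e-01) = 122.318896
iter 3: u=0.803028  f(a)=+1.110e-05  f'(a)=-3.680e-01  a ← 122.318896 − (+1.110e-05/-3.680e-01) = 122.318926
iter 4: u=0.803028  f(a)=+4.263e-12  f'(a)=-3.680e-01  a ← 122.318926 − (+4.263e-12/-3.680e-01) = 122.318926
converged: |Δa| < 1e-12 after 4 iterations
sag = a·(cosh(S/(2a)) − 1) = 122.318926·(cosh(0.803028) − 1) = 41.604349
T_max/T_min = cosh(S/(2a)) = 1.340130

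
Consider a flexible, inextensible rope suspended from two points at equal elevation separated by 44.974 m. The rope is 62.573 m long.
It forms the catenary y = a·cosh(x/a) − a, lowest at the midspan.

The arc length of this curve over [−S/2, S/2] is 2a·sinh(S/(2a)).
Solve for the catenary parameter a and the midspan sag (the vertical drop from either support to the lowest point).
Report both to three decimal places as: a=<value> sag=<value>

seed: a₀ = √(S³/(24(L−S))) = √(44.974³/(24·17.599)) = 14.675492
iter 1: u=1.532283  f(a)=+2.185e+00  f'(a)=-3.011e+00  a ← 14.675492 − (+2.185e+00/-3.011e+00) = 15.401317
iter 2: u=1.460070  f(a)=+1.726e-01  f'(a)=-2.552e+00  a ← 15.401317 − (+1.726e-01/-2.552e+00) = 15.468935
iter 3: u=1.453688  f(a)=+1.280e-03  f'(a)=-2.515e+00  a ← 15.468935 − (+1.280e-03/-2.515e+00) = 15.469444
iter 4: u=1.453640  f(a)=+7.164e-08  f'(a)=-2.514e+00  a ← 15.469444 − (+7.164e-08/-2.514e+00) = 15.469444
iter 5: u=1.453640  f(a)=-1.421e-14  f'(a)=-2.514e+00  a ← 15.469444 − (-1.421e-14/-2.514e+00) = 15.469444
converged: |Δa| < 1e-12 after 5 iterations
sag = a·(cosh(S/(2a)) − 1) = 15.469444·(cosh(1.453640) − 1) = 19.432544
T_max/T_min = cosh(S/(2a)) = 2.256189

a=15.469 sag=19.433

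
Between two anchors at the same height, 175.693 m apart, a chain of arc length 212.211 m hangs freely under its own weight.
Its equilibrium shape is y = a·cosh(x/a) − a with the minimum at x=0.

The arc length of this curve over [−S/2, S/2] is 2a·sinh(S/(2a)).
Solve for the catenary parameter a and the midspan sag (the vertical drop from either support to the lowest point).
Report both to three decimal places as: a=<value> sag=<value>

a=81.007 sag=52.486

seed: a₀ = √(S³/(24(L−S))) = √(175.693³/(24·36.518)) = 78.663375
iter 1: u=1.116740  f(a)=+2.346e+00  f'(a)=-1.050e+00  a ← 78.663375 − (+2.346e+00/-1.050e+00) = 80.898558
iter 2: u=1.085885  f(a)=+1.037e-01  f'(a)=-9.586e-01  a ← 80.898558 − (+1.037e-01/-9.586e-01) = 81.006740
iter 3: u=1.084434  f(a)=+2.234e-04  f'(a)=-9.545e-01  a ← 81.006740 − (+2.234e-04/-9.545e-01) = 81.006974
iter 4: u=1.084431  f(a)=+1.042e-09  f'(a)=-9.545e-01  a ← 81.006974 − (+1.042e-09/-9.545e-01) = 81.006974
iter 5: u=1.084431  f(a)=-2.842e-14  f'(a)=-9.545e-01  a ← 81.006974 − (-2.842e-14/-9.545e-01) = 81.006974
converged: |Δa| < 1e-12 after 5 iterations
sag = a·(cosh(S/(2a)) − 1) = 81.006974·(cosh(1.084431) − 1) = 52.486498
T_max/T_min = cosh(S/(2a)) = 1.647926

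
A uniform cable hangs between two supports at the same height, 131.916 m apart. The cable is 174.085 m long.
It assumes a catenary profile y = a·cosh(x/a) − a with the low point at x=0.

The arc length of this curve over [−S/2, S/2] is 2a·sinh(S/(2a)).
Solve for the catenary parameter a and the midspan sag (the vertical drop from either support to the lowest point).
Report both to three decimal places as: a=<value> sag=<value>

seed: a₀ = √(S³/(24(L−S))) = √(131.916³/(24·42.169)) = 47.625982
iter 1: u=1.384916  f(a)=+4.234e+00  f'(a)=-2.135e+00  a ← 47.625982 − (+4.234e+00/-2.135e+00) = 49.609342
iter 2: u=1.329548  f(a)=+2.788e-01  f'(a)=-1.862e+00  a ← 49.609342 − (+2.788e-01/-1.862e+00) = 49.759100
iter 3: u=1.325546  f(a)=+1.398e-03  f'(a)=-1.843e+00  a ← 49.759100 − (+1.398e-03/-1.843e+00) = 49.759859
iter 4: u=1.325526  f(a)=+3.553e-08  f'(a)=-1.843e+00  a ← 49.759859 − (+3.553e-08/-1.843e+00) = 49.759859
iter 5: u=1.325526  f(a)=+0.000e+00  f'(a)=-1.843e+00  a ← 49.759859 − (+0.000e+00/-1.843e+00) = 49.759859
converged: |Δa| < 1e-12 after 5 iterations
sag = a·(cosh(S/(2a)) − 1) = 49.759859·(cosh(1.325526) − 1) = 50.502000
T_max/T_min = cosh(S/(2a)) = 2.014914

a=49.760 sag=50.502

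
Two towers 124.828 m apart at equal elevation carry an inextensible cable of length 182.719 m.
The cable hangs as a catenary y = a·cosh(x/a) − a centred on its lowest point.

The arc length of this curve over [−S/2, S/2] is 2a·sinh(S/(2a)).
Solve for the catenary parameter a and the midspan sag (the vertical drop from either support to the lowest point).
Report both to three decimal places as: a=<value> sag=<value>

seed: a₀ = √(S³/(24(L−S))) = √(124.828³/(24·57.891)) = 37.415958
iter 1: u=1.668112  f(a)=+8.609e+00  f'(a)=-4.046e+00  a ← 37.415958 − (+8.609e+00/-4.046e+00) = 39.543963
iter 2: u=1.578345  f(a)=+7.891e-01  f'(a)=-3.335e+00  a ← 39.543963 − (+7.891e-01/-3.335e+00) = 39.780557
iter 3: u=1.568957  f(a)=+8.106e-03  f'(a)=-3.267e+00  a ← 39.780557 − (+8.106e-03/-3.267e+00) = 39.783038
iter 4: u=1.568860  f(a)=+8.749e-07  f'(a)=-3.266e+00  a ← 39.783038 − (+8.749e-07/-3.266e+00) = 39.783039
iter 5: u=1.568860  f(a)=+2.842e-14  f'(a)=-3.266e+00  a ← 39.783039 − (+2.842e-14/-3.266e+00) = 39.783039
converged: |Δa| < 1e-12 after 5 iterations
sag = a·(cosh(S/(2a)) − 1) = 39.783039·(cosh(1.568860) − 1) = 59.862575
T_max/T_min = cosh(S/(2a)) = 2.504726

a=39.783 sag=59.863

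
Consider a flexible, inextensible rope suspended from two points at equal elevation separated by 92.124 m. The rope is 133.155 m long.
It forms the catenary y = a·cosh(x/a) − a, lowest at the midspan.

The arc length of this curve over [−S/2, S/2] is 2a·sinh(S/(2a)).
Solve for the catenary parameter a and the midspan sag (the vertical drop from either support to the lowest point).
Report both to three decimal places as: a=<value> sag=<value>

a=29.895 sag=43.086

seed: a₀ = √(S³/(24(L−S))) = √(92.124³/(24·41.031)) = 28.177179
iter 1: u=1.634727  f(a)=+5.845e+00  f'(a)=-3.769e+00  a ← 28.177179 − (+5.845e+00/-3.769e+00) = 29.727983
iter 2: u=1.549449  f(a)=+5.172e-01  f'(a)=-3.129e+00  a ← 29.727983 − (+5.172e-01/-3.129e+00) = 29.893292
iter 3: u=1.540881  f(a)=+4.919e-03  f'(a)=-3.069e+00  a ← 29.893292 − (+4.919e-03/-3.069e+00) = 29.894894
iter 4: u=1.540798  f(a)=+4.543e-07  f'(a)=-3.069e+00  a ← 29.894894 − (+4.543e-07/-3.069e+00) = 29.894895
iter 5: u=1.540798  f(a)=+0.000e+00  f'(a)=-3.069e+00  a ← 29.894895 − (+0.000e+00/-3.069e+00) = 29.894895
converged: |Δa| < 1e-12 after 5 iterations
sag = a·(cosh(S/(2a)) − 1) = 29.894895·(cosh(1.540798) − 1) = 43.086392
T_max/T_min = cosh(S/(2a)) = 2.441263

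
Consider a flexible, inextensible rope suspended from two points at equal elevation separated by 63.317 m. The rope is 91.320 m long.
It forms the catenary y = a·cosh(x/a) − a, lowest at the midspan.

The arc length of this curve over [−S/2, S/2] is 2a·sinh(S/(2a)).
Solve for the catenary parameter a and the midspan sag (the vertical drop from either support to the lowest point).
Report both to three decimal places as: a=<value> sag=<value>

a=20.612 sag=29.485

seed: a₀ = √(S³/(24(L−S))) = √(63.317³/(24·28.003)) = 19.434465
iter 1: u=1.628987  f(a)=+3.959e+00  f'(a)=-3.723e+00  a ← 19.434465 − (+3.959e+00/-3.723e+00) = 20.497970
iter 2: u=1.544470  f(a)=+3.482e-01  f'(a)=-3.094e+00  a ← 20.497970 − (+3.482e-01/-3.094e+00) = 20.610507
iter 3: u=1.536037  f(a)=+3.267e-03  f'(a)=-3.036e+00  a ← 20.610507 − (+3.267e-03/-3.036e+00) = 20.611583
iter 4: u=1.535957  f(a)=+2.937e-07  f'(a)=-3.036e+00  a ← 20.611583 − (+2.937e-07/-3.036e+00) = 20.611583
iter 5: u=1.535957  f(a)=+1.421e-14  f'(a)=-3.036e+00  a ← 20.611583 − (+1.421e-14/-3.036e+00) = 20.611583
converged: |Δa| < 1e-12 after 5 iterations
sag = a·(cosh(S/(2a)) − 1) = 20.611583·(cosh(1.535957) − 1) = 29.485053
T_max/T_min = cosh(S/(2a)) = 2.430509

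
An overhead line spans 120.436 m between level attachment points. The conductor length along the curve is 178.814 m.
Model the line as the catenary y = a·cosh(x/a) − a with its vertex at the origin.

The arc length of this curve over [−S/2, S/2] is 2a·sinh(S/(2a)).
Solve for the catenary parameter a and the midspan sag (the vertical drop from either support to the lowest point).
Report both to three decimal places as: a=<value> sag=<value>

a=37.637 sag=59.369

seed: a₀ = √(S³/(24(L−S))) = √(120.436³/(24·58.378)) = 35.310532
iter 1: u=1.705384  f(a)=+9.101e+00  f'(a)=-4.374e+00  a ← 35.310532 − (+9.101e+00/-4.374e+00) = 37.391483
iter 2: u=1.610474  f(a)=+8.666e-01  f'(a)=-3.577e+00  a ← 37.391483 − (+8.666e-01/-3.577e+00) = 37.633750
iter 3: u=1.600106  f(a)=+9.683e-03  f'(a)=-3.498e+00  a ← 37.633750 − (+9.683e-03/-3.498e+00) = 37.636518
iter 4: u=1.599989  f(a)=+1.239e-06  f'(a)=-3.497e+00  a ← 37.636518 − (+1.239e-06/-3.497e+00) = 37.636518
iter 5: u=1.599989  f(a)=+2.842e-14  f'(a)=-3.497e+00  a ← 37.636518 − (+2.842e-14/-3.497e+00) = 37.636518
converged: |Δa| < 1e-12 after 5 iterations
sag = a·(cosh(S/(2a)) − 1) = 37.636518·(cosh(1.599989) − 1) = 59.369250
T_max/T_min = cosh(S/(2a)) = 2.577437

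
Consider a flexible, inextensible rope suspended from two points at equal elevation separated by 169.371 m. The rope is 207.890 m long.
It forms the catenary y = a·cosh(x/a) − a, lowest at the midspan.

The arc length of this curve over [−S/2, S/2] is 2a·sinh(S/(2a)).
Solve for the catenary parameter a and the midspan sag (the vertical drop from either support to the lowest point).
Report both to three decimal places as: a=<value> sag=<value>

seed: a₀ = √(S³/(24(L−S))) = √(169.371³/(24·38.519)) = 72.496235
iter 1: u=1.168137  f(a)=+2.715e+00  f'(a)=-1.215e+00  a ← 72.496235 − (+2.715e+00/-1.215e+00) = 74.731040
iter 2: u=1.133204  f(a)=+1.306e-01  f'(a)=-1.101e+00  a ← 74.731040 − (+1.306e-01/-1.101e+00) = 74.849708
iter 3: u=1.131407  f(a)=+3.360e-04  f'(a)=-1.095e+00  a ← 74.849708 − (+3.360e-04/-1.095e+00) = 74.850015
iter 4: u=1.131403  f(a)=+2.237e-09  f'(a)=-1.095e+00  a ← 74.850015 − (+2.237e-09/-1.095e+00) = 74.850015
iter 5: u=1.131403  f(a)=-2.842e-14  f'(a)=-1.095e+00  a ← 74.850015 − (-2.842e-14/-1.095e+00) = 74.850015
converged: |Δa| < 1e-12 after 5 iterations
sag = a·(cosh(S/(2a)) − 1) = 74.850015·(cosh(1.131403) − 1) = 53.240140
T_max/T_min = cosh(S/(2a)) = 1.711291

a=74.850 sag=53.240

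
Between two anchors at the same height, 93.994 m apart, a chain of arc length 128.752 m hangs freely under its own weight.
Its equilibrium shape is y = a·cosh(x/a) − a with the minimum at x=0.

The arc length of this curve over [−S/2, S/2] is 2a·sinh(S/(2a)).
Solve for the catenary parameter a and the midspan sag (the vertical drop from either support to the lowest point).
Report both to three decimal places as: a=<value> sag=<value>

a=33.171 sag=39.249

seed: a₀ = √(S³/(24(L−S))) = √(93.994³/(24·34.758)) = 31.551295
iter 1: u=1.489543  f(a)=+4.066e+00  f'(a)=-2.732e+00  a ← 31.551295 − (+4.066e+00/-2.732e+00) = 33.039335
iter 2: u=1.422456  f(a)=+3.053e-01  f'(a)=-2.336e+00  a ← 33.039335 − (+3.053e-01/-2.336e+00) = 33.170039
iter 3: u=1.416851  f(a)=+2.031e-03  f'(a)=-2.305e+00  a ← 33.170039 − (+2.031e-03/-2.305e+00) = 33.170920
iter 4: u=1.416813  f(a)=+9.118e-08  f'(a)=-2.305e+00  a ← 33.170920 − (+9.118e-08/-2.305e+00) = 33.170920
iter 5: u=1.416813  f(a)=+0.000e+00  f'(a)=-2.305e+00  a ← 33.170920 − (+0.000e+00/-2.305e+00) = 33.170920
converged: |Δa| < 1e-12 after 5 iterations
sag = a·(cosh(S/(2a)) − 1) = 33.170920·(cosh(1.416813) − 1) = 39.248548
T_max/T_min = cosh(S/(2a)) = 2.183222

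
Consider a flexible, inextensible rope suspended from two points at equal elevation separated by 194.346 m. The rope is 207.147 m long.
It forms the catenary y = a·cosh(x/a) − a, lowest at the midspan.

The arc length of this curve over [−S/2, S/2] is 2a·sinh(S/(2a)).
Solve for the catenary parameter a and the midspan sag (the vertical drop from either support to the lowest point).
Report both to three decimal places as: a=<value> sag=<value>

a=156.078 sag=31.239

seed: a₀ = √(S³/(24(L−S))) = √(194.346³/(24·12.801)) = 154.573784
iter 1: u=0.628651  f(a)=+2.553e-01  f'(a)=-1.723e-01  a ← 154.573784 − (+2.553e-01/-1.723e-01) = 156.056021
iter 2: u=0.622680  f(a)=+3.719e-03  f'(a)=-1.673e-01  a ← 156.056021 − (+3.719e-03/-1.673e-01) = 156.078255
iter 3: u=0.622592  f(a)=+8.150e-07  f'(a)=-1.672e-01  a ← 156.078255 − (+8.150e-07/-1.672e-01) = 156.078260
iter 4: u=0.622592  f(a)=+5.684e-14  f'(a)=-1.672e-01  a ← 156.078260 − (+5.684e-14/-1.672e-01) = 156.078260
converged: |Δa| < 1e-12 after 4 iterations
sag = a·(cosh(S/(2a)) − 1) = 156.078260·(cosh(0.622592) − 1) = 31.239366
T_max/T_min = cosh(S/(2a)) = 1.200152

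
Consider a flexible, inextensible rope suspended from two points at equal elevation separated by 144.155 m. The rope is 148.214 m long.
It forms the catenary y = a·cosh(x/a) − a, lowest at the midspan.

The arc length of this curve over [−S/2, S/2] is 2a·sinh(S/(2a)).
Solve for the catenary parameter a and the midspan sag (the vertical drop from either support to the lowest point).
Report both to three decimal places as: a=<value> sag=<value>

a=176.095 sag=14.958

seed: a₀ = √(S³/(24(L−S))) = √(144.155³/(24·4.059)) = 175.359549
iter 1: u=0.411027  f(a)=+3.443e-02  f'(a)=-4.708e-02  a ← 175.359549 − (+3.443e-02/-4.708e-02) = 176.090752
iter 2: u=0.409320  f(a)=+2.165e-04  f'(a)=-4.649e-02  a ← 176.090752 − (+2.165e-04/-4.649e-02) = 176.095409
iter 3: u=0.409309  f(a)=+8.684e-09  f'(a)=-4.649e-02  a ← 176.095409 − (+8.684e-09/-4.649e-02) = 176.095409
iter 4: u=0.409309  f(a)=+0.000e+00  f'(a)=-4.649e-02  a ← 176.095409 − (+0.000e+00/-4.649e-02) = 176.095409
converged: |Δa| < 1e-12 after 4 iterations
sag = a·(cosh(S/(2a)) − 1) = 176.095409·(cosh(0.409309) − 1) = 14.958093
T_max/T_min = cosh(S/(2a)) = 1.084943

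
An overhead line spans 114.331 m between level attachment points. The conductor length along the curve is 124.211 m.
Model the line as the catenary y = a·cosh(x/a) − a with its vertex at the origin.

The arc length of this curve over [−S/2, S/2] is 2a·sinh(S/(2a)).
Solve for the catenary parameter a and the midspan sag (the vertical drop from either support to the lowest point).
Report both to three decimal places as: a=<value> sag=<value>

seed: a₀ = √(S³/(24(L−S))) = √(114.331³/(24·9.880)) = 79.389289
iter 1: u=0.720066  f(a)=+2.593e-01  f'(a)=-2.620e-01  a ← 79.389289 − (+2.593e-01/-2.620e-01) = 80.378888
iter 2: u=0.711200  f(a)=+4.928e-03  f'(a)=-2.522e-01  a ← 80.378888 − (+4.928e-03/-2.522e-01) = 80.398432
iter 3: u=0.711028  f(a)=+1.857e-06  f'(a)=-2.520e-01  a ← 80.398432 − (+1.857e-06/-2.520e-01) = 80.398439
iter 4: u=0.711027  f(a)=+2.700e-13  f'(a)=-2.520e-01  a ← 80.398439 − (+2.700e-13/-2.520e-01) = 80.398439
converged: |Δa| < 1e-12 after 4 iterations
sag = a·(cosh(S/(2a)) − 1) = 80.398439·(cosh(0.711027) − 1) = 21.193894
T_max/T_min = cosh(S/(2a)) = 1.263611

a=80.398 sag=21.194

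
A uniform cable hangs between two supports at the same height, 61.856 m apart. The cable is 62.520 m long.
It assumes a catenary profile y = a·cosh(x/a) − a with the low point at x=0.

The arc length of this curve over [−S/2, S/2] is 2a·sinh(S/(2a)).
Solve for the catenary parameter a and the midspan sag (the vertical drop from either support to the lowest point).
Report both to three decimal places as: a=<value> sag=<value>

a=122.062 sag=3.939

seed: a₀ = √(S³/(24(L−S))) = √(61.856³/(24·0.664)) = 121.866149
iter 1: u=0.253787  f(a)=+2.142e-03  f'(a)=-1.097e-02  a ← 121.866149 − (+2.142e-03/-1.097e-02) = 122.061418
iter 2: u=0.253381  f(a)=+5.158e-06  f'(a)=-1.091e-02  a ← 122.061418 − (+5.158e-06/-1.091e-02) = 122.061890
iter 3: u=0.253380  f(a)=+3.009e-11  f'(a)=-1.091e-02  a ← 122.061890 − (+3.009e-11/-1.091e-02) = 122.061890
iter 4: u=0.253380  f(a)=-1.421e-14  f'(a)=-1.091e-02  a ← 122.061890 − (-1.421e-14/-1.091e-02) = 122.061890
converged: |Δa| < 1e-12 after 4 iterations
sag = a·(cosh(S/(2a)) − 1) = 122.061890·(cosh(0.253380) − 1) = 3.939271
T_max/T_min = cosh(S/(2a)) = 1.032273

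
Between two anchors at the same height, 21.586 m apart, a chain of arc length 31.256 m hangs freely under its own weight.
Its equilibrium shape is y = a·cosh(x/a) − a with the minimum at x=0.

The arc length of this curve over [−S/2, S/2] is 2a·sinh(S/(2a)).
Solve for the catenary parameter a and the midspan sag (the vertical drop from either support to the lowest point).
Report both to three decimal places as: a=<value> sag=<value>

a=6.987 sag=10.132

seed: a₀ = √(S³/(24(L−S))) = √(21.586³/(24·9.670)) = 6.583236
iter 1: u=1.639467  f(a)=+1.386e+00  f'(a)=-3.807e+00  a ← 6.583236 − (+1.386e+00/-3.807e+00) = 6.947275
iter 2: u=1.553559  f(a)=+1.233e-01  f'(a)=-3.157e+00  a ← 6.947275 − (+1.233e-01/-3.157e+00) = 6.986315
iter 3: u=1.544877  f(a)=+1.185e-03  f'(a)=-3.097e+00  a ← 6.986315 − (+1.185e-03/-3.097e+00) = 6.986697
iter 4: u=1.544793  f(a)=+1.119e-07  f'(a)=-3.096e+00  a ← 6.986697 − (+1.119e-07/-3.096e+00) = 6.986697
iter 5: u=1.544793  f(a)=+0.000e+00  f'(a)=-3.096e+00  a ← 6.986697 − (+0.000e+00/-3.096e+00) = 6.986697
converged: |Δa| < 1e-12 after 5 iterations
sag = a·(cosh(S/(2a)) − 1) = 6.986697·(cosh(1.544793) − 1) = 10.131957
T_max/T_min = cosh(S/(2a)) = 2.450178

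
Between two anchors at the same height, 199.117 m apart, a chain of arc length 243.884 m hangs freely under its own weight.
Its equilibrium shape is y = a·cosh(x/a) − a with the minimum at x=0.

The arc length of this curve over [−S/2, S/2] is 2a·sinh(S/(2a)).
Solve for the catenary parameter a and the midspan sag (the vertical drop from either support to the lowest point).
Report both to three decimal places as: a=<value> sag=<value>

a=88.472 sag=62.184

seed: a₀ = √(S³/(24(L−S))) = √(199.117³/(24·44.767)) = 85.719157
iter 1: u=1.161450  f(a)=+3.118e+00  f'(a)=-1.192e+00  a ← 85.719157 − (+3.118e+00/-1.192e+00) = 88.334362
iter 2: u=1.127064  f(a)=+1.484e-01  f'(a)=-1.081e+00  a ← 88.334362 − (+1.484e-01/-1.081e+00) = 88.471595
iter 3: u=1.125316  f(a)=+3.732e-04  f'(a)=-1.076e+00  a ← 88.471595 − (+3.732e-04/-1.076e+00) = 88.471942
iter 4: u=1.125312  f(a)=+2.374e-09  f'(a)=-1.076e+00  a ← 88.471942 − (+2.374e-09/-1.076e+00) = 88.471942
iter 5: u=1.125312  f(a)=+0.000e+00  f'(a)=-1.076e+00  a ← 88.471942 − (+0.000e+00/-1.076e+00) = 88.471942
converged: |Δa| < 1e-12 after 5 iterations
sag = a·(cosh(S/(2a)) − 1) = 88.471942·(cosh(1.125312) − 1) = 62.183745
T_max/T_min = cosh(S/(2a)) = 1.702864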